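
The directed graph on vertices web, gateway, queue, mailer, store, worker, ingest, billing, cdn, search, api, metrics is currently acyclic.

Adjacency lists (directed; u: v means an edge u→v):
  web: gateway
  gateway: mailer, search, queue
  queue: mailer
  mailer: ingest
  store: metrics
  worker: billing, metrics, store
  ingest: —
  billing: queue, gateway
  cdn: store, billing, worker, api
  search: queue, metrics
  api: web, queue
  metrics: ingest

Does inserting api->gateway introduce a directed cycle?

Adding api→gateway creates a cycle iff gateway can already reach api.
Explore from gateway: no path reaches api. The graph stays acyclic.

No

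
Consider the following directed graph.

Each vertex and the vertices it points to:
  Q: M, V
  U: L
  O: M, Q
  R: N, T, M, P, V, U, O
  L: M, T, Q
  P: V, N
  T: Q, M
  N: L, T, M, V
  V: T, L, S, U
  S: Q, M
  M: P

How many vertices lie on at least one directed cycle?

A vertex is on a directed cycle iff it belongs to a strongly connected component of size ≥ 2 (or has a self-loop).
The vertices on cycles are {L, M, N, P, Q, S, T, U, V} — 9 in total.

9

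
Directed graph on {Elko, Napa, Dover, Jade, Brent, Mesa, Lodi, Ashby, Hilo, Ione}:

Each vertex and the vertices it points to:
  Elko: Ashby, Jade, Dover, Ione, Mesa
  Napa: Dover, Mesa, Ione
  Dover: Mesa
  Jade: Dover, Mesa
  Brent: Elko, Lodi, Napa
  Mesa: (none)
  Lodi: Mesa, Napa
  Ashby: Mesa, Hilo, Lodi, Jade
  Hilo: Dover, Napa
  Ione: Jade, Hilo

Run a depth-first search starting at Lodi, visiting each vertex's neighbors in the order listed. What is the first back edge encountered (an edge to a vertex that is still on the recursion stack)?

Hilo→Napa

DFS from Lodi (visiting each vertex's neighbors in the order listed); mark gray on enter, black on exit:
Lodi gray
  Mesa gray
  Mesa black
  Napa gray
    Dover gray
      Dover→Mesa: Mesa black — skip
    Dover black
    Napa→Mesa: Mesa black — skip
    Ione gray
      Jade gray
        Jade→Dover: Dover black — skip
        Jade→Mesa: Mesa black — skip
      Jade black
      Hilo gray
        Hilo→Dover: Dover black — skip
        Hilo→Napa: Napa is gray → back edge
First back edge: Hilo → Napa.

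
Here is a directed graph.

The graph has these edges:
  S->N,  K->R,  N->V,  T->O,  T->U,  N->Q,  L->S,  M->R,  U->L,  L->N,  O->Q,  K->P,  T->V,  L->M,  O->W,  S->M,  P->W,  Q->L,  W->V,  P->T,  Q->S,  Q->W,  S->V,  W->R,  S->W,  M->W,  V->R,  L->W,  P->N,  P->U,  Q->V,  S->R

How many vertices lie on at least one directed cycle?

A vertex is on a directed cycle iff it belongs to a strongly connected component of size ≥ 2 (or has a self-loop).
The vertices on cycles are {L, N, Q, S} — 4 in total.

4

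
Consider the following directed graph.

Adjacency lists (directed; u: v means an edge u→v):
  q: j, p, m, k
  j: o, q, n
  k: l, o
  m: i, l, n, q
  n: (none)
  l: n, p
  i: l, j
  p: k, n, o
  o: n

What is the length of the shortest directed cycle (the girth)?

2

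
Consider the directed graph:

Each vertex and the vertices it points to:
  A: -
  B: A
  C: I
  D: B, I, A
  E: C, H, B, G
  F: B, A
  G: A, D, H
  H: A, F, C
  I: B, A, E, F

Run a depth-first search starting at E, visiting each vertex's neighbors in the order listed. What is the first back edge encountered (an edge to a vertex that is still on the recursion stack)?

DFS from E (visiting each vertex's neighbors in the order listed); mark gray on enter, black on exit:
E gray
  C gray
    I gray
      B gray
        A gray
        A black
      B black
      I→A: A black — skip
      I→E: E is gray → back edge
First back edge: I → E.

I→E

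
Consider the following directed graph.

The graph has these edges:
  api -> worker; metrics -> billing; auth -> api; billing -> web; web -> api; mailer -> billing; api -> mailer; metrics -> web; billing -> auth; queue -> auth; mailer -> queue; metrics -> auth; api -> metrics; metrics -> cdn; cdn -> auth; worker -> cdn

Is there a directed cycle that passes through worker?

worker is on a cycle iff worker can reach itself via ≥1 edge.
worker → cdn → auth → api → worker — yes.

Yes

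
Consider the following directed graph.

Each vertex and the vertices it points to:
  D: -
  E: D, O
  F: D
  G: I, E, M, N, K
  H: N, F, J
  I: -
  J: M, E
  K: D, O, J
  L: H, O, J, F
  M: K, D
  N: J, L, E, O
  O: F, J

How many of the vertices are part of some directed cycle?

A vertex is on a directed cycle iff it belongs to a strongly connected component of size ≥ 2 (or has a self-loop).
The vertices on cycles are {E, H, J, K, L, M, N, O} — 8 in total.

8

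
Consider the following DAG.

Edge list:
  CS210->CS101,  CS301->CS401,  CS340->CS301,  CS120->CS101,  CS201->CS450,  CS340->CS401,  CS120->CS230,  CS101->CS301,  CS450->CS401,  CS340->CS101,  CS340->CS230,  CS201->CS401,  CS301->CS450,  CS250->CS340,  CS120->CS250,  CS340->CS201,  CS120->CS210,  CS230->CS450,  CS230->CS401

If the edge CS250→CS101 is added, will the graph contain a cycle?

Adding CS250→CS101 creates a cycle iff CS101 can already reach CS250.
Explore from CS101: no path reaches CS250. The graph stays acyclic.

No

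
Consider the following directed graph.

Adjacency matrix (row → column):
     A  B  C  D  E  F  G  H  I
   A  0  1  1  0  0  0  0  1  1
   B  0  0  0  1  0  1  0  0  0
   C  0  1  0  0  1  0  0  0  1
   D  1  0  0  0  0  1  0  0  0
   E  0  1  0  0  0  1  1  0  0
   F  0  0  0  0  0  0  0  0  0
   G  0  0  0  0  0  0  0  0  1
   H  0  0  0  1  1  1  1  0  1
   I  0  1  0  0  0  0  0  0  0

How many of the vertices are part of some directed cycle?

A vertex is on a directed cycle iff it belongs to a strongly connected component of size ≥ 2 (or has a self-loop).
The vertices on cycles are {A, B, C, D, E, G, H, I} — 8 in total.

8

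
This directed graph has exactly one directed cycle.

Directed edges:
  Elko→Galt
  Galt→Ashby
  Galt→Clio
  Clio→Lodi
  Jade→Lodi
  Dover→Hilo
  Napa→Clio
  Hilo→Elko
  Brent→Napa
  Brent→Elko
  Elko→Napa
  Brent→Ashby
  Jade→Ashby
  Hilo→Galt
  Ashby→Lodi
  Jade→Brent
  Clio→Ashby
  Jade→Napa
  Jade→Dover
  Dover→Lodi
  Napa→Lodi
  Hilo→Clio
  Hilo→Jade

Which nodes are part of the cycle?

DFS with gray/black marking from Hilo:
Hilo gray
  Jade gray
    Dover gray
      Lodi gray
      Lodi black
      Dover→Hilo: Hilo is gray → back edge
Back edge closes the cycle Hilo → Jade → Dover → Hilo; its vertices are {Hilo, Jade, Dover}.

Hilo, Jade, Dover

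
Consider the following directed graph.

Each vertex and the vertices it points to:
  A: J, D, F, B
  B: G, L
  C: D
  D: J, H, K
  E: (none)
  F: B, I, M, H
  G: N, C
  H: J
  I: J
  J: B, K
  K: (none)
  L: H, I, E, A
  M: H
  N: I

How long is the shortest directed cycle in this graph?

For each vertex v, BFS finds the shortest path from v back to v.
The shortest such closed walk is A → B → L → A, length 3.

3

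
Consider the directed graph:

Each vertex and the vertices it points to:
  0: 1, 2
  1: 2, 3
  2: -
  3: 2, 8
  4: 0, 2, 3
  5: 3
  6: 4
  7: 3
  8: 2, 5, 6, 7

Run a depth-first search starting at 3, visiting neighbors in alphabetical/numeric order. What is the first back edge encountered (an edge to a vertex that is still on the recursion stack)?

5→3

DFS from 3 (visiting neighbors in alphabetical/numeric order); mark gray on enter, black on exit:
3 gray
  2 gray
  2 black
  8 gray
    8→2: 2 black — skip
    5 gray
      5→3: 3 is gray → back edge
First back edge: 5 → 3.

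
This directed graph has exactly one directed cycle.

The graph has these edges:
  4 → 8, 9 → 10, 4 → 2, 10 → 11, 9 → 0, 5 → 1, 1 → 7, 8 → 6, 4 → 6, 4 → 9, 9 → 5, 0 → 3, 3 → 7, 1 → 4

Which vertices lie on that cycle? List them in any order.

1, 4, 5, 9

DFS with gray/black marking from 4:
4 gray
  8 gray
    6 gray
    6 black
  8 black
  2 gray
  2 black
  9 gray
    0 gray
      3 gray
        7 gray
        7 black
      3 black
    0 black
    10 gray
      11 gray
      11 black
    10 black
    5 gray
      1 gray
        1→7: 7 black — skip
        1→4: 4 is gray → back edge
Back edge closes the cycle 4 → 9 → 5 → 1 → 4; its vertices are {1, 4, 5, 9}.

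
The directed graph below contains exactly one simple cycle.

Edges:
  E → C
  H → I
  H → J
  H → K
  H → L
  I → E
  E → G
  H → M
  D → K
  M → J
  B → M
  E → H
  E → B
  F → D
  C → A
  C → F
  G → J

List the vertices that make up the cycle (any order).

DFS with gray/black marking from E:
E gray
  G gray
    J gray
    J black
  G black
  B gray
    M gray
      M→J: J black — skip
    M black
  B black
  H gray
    H→J: J black — skip
    I gray
      I→E: E is gray → back edge
Back edge closes the cycle E → H → I → E; its vertices are {E, H, I}.

E, H, I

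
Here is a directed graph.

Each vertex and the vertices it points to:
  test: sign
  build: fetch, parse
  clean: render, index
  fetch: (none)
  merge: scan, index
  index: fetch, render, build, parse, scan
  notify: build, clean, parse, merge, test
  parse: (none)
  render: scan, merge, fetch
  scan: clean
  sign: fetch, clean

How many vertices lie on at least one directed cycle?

5

A vertex is on a directed cycle iff it belongs to a strongly connected component of size ≥ 2 (or has a self-loop).
The vertices on cycles are {scan, clean, index, merge, render} — 5 in total.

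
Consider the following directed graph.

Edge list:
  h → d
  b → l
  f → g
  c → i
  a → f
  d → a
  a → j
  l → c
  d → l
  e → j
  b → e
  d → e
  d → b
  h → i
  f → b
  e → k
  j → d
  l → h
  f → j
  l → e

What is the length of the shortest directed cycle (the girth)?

For each vertex v, BFS finds the shortest path from v back to v.
The shortest such closed walk is d → a → j → d, length 3.

3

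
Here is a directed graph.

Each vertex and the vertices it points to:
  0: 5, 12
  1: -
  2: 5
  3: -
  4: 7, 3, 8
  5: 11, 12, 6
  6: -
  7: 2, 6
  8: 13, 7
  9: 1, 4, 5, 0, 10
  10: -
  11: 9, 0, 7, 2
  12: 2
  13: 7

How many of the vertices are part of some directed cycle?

A vertex is on a directed cycle iff it belongs to a strongly connected component of size ≥ 2 (or has a self-loop).
The vertices on cycles are {0, 2, 4, 5, 7, 8, 9, 11, 12, 13} — 10 in total.

10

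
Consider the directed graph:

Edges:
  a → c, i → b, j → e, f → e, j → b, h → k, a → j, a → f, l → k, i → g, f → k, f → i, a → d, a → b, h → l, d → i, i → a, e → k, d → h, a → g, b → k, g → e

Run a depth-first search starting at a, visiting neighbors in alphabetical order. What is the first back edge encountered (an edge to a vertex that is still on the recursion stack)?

DFS from a (visiting neighbors in alphabetical order); mark gray on enter, black on exit:
a gray
  b gray
    k gray
    k black
  b black
  c gray
  c black
  d gray
    h gray
      h→k: k black — skip
      l gray
        l→k: k black — skip
      l black
    h black
    i gray
      i→a: a is gray → back edge
First back edge: i → a.

i→a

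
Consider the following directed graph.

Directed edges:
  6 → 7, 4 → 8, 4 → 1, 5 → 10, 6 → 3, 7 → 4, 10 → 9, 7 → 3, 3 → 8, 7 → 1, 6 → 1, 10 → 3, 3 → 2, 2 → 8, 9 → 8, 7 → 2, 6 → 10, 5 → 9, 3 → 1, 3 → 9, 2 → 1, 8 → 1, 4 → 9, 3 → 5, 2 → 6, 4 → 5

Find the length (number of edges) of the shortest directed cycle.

For each vertex v, BFS finds the shortest path from v back to v.
The shortest such closed walk is 6 → 3 → 2 → 6, length 3.

3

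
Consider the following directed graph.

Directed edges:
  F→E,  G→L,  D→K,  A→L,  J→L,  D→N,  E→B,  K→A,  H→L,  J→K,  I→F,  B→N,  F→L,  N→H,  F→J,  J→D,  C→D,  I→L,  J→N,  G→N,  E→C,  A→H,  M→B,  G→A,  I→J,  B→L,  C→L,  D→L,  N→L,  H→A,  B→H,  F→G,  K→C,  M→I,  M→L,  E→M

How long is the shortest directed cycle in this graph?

For each vertex v, BFS finds the shortest path from v back to v.
The shortest such closed walk is A → H → A, length 2.

2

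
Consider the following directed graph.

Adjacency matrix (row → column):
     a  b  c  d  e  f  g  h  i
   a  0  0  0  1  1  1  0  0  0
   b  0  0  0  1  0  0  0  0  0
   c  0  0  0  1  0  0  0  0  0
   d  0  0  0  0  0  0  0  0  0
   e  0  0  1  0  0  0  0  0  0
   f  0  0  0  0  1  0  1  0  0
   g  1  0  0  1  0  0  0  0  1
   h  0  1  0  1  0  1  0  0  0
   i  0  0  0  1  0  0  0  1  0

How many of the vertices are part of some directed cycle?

A vertex is on a directed cycle iff it belongs to a strongly connected component of size ≥ 2 (or has a self-loop).
The vertices on cycles are {a, f, g, h, i} — 5 in total.

5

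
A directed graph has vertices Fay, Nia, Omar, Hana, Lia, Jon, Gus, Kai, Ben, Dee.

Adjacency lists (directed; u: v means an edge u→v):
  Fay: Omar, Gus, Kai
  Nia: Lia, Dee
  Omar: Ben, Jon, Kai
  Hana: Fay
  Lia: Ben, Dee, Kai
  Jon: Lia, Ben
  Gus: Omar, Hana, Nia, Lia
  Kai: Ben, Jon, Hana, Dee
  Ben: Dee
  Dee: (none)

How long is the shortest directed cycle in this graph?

3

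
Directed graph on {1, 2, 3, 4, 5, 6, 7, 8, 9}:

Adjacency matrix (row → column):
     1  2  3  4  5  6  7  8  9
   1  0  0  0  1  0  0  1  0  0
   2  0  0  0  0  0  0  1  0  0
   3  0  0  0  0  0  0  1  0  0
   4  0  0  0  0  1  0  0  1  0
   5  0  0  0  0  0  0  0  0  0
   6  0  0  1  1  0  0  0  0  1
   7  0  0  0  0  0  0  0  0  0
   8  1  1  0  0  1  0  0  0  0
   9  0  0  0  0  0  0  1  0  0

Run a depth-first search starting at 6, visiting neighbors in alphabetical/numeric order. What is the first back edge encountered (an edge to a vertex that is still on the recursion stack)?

1→4

DFS from 6 (visiting neighbors in alphabetical/numeric order); mark gray on enter, black on exit:
6 gray
  3 gray
    7 gray
    7 black
  3 black
  4 gray
    5 gray
    5 black
    8 gray
      1 gray
        1→4: 4 is gray → back edge
First back edge: 1 → 4.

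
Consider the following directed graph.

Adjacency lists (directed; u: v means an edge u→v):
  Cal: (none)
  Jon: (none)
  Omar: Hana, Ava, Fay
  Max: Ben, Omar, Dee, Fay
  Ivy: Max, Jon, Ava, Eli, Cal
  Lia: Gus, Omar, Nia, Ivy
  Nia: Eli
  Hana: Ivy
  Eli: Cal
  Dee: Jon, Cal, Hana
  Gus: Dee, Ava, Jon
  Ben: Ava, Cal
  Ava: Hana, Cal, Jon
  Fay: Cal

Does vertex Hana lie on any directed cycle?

Yes

Hana is on a cycle iff Hana can reach itself via ≥1 edge.
Hana → Ivy → Ava → Hana — yes.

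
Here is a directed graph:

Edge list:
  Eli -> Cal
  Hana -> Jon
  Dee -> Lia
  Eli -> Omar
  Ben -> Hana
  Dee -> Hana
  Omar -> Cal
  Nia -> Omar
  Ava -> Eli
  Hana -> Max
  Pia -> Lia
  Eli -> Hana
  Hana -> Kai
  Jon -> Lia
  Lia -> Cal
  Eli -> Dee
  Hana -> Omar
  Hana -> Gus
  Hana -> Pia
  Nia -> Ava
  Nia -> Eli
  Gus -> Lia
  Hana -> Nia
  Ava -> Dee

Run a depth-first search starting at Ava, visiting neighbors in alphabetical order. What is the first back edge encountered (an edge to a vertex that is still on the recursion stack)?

DFS from Ava (visiting neighbors in alphabetical order); mark gray on enter, black on exit:
Ava gray
  Dee gray
    Hana gray
      Gus gray
        Lia gray
          Cal gray
          Cal black
        Lia black
      Gus black
      Jon gray
        Jon→Lia: Lia black — skip
      Jon black
      Kai gray
      Kai black
      Max gray
      Max black
      Nia gray
        Nia→Ava: Ava is gray → back edge
First back edge: Nia → Ava.

Nia→Ava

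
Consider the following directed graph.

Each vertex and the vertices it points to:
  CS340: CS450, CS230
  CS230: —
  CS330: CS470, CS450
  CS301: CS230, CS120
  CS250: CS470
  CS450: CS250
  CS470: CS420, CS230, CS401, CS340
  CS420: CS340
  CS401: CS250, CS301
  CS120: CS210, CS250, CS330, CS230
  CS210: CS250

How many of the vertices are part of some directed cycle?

10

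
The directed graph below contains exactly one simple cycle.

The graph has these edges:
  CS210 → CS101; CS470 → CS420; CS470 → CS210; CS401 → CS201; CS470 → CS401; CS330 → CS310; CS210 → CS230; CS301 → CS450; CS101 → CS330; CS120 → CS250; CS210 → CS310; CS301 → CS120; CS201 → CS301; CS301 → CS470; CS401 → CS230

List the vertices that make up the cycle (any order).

CS201, CS301, CS401, CS470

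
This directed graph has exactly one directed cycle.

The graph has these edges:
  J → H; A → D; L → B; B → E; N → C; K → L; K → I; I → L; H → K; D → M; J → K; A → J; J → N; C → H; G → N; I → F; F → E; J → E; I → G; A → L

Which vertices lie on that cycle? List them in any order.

C, G, H, I, K, N

DFS with gray/black marking from H:
H gray
  K gray
    L gray
      B gray
        E gray
        E black
      B black
    L black
    I gray
      I→L: L black — skip
      F gray
        F→E: E black — skip
      F black
      G gray
        N gray
          C gray
            C→H: H is gray → back edge
Back edge closes the cycle H → K → I → G → N → C → H; its vertices are {C, G, H, I, K, N}.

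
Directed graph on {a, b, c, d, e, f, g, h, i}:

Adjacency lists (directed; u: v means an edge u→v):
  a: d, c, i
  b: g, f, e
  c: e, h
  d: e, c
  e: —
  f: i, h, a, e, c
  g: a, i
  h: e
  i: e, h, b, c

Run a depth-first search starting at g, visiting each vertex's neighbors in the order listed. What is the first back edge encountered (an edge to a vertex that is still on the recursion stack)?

b->g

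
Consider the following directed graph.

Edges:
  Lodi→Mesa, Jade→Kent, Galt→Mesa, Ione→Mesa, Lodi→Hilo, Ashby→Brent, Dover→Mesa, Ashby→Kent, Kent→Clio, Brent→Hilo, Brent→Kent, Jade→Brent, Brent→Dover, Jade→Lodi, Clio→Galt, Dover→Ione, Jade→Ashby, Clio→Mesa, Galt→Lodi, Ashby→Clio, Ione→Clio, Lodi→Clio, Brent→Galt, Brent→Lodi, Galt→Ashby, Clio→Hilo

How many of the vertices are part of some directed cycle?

8

A vertex is on a directed cycle iff it belongs to a strongly connected component of size ≥ 2 (or has a self-loop).
The vertices on cycles are {Clio, Galt, Ione, Kent, Lodi, Ashby, Brent, Dover} — 8 in total.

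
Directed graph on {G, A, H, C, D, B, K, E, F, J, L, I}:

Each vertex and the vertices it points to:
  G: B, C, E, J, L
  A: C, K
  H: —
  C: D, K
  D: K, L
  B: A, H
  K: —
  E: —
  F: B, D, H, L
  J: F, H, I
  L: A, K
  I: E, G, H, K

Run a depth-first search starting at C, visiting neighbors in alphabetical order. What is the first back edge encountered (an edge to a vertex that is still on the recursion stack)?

DFS from C (visiting neighbors in alphabetical order); mark gray on enter, black on exit:
C gray
  D gray
    K gray
    K black
    L gray
      A gray
        A→C: C is gray → back edge
First back edge: A → C.

A->C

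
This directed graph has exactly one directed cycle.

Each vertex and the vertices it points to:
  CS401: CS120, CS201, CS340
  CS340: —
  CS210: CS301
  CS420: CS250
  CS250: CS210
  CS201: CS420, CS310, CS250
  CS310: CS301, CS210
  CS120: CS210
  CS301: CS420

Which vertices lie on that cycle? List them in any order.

CS210, CS250, CS301, CS420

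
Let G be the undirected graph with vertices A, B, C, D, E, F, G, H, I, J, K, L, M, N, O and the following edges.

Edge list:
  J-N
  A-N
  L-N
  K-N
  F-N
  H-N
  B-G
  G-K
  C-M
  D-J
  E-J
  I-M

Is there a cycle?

No

DFS, tracking each vertex's parent; an edge to a visited non-parent vertex closes a cycle.
Start from N:
visit N (parent –)
  visit K (parent N)
    visit G (parent K)
      G–K: parent, skip
      visit B (parent G)
        B–G: parent, skip
    K–N: parent, skip
  visit A (parent N)
    A–N: parent, skip
  visit F (parent N)
    F–N: parent, skip
  visit J (parent N)
    visit D (parent J)
      D–J: parent, skip
    J–N: parent, skip
    visit E (parent J)
      E–J: parent, skip
  visit L (parent N)
    L–N: parent, skip
  visit H (parent N)
    H–N: parent, skip
visit C (parent –)
  visit M (parent C)
    M–C: parent, skip
    visit I (parent M)
      I–M: parent, skip
visit O (parent –)
No non-parent visited neighbor found — the graph is a forest.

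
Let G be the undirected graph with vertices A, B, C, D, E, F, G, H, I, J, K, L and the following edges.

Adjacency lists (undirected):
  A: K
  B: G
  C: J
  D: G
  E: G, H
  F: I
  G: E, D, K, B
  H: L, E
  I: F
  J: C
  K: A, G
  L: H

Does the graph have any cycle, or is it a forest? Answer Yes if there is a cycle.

DFS, tracking each vertex's parent; an edge to a visited non-parent vertex closes a cycle.
Start from E:
visit E (parent –)
  visit G (parent E)
    G–E: parent, skip
    visit D (parent G)
      D–G: parent, skip
    visit K (parent G)
      visit A (parent K)
        A–K: parent, skip
      K–G: parent, skip
    visit B (parent G)
      B–G: parent, skip
  visit H (parent E)
    visit L (parent H)
      L–H: parent, skip
    H–E: parent, skip
visit C (parent –)
  visit J (parent C)
    J–C: parent, skip
visit F (parent –)
  visit I (parent F)
    I–F: parent, skip
No non-parent visited neighbor found — the graph is a forest.

No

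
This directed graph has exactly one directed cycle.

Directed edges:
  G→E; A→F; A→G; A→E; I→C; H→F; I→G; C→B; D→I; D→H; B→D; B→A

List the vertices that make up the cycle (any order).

B, C, D, I

DFS with gray/black marking from D:
D gray
  H gray
    F gray
    F black
  H black
  I gray
    G gray
      E gray
      E black
    G black
    C gray
      B gray
        A gray
          A→G: G black — skip
          A→F: F black — skip
          A→E: E black — skip
        A black
        B→D: D is gray → back edge
Back edge closes the cycle D → I → C → B → D; its vertices are {B, C, D, I}.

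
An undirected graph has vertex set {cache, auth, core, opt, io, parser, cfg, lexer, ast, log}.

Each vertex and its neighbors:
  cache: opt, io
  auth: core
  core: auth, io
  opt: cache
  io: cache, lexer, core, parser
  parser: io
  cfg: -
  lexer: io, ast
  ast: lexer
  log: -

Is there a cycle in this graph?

No

DFS, tracking each vertex's parent; an edge to a visited non-parent vertex closes a cycle.
Start from parser:
visit parser (parent –)
  visit io (parent parser)
    visit cache (parent io)
      visit opt (parent cache)
        opt–cache: parent, skip
      cache–io: parent, skip
    visit lexer (parent io)
      lexer–io: parent, skip
      visit ast (parent lexer)
        ast–lexer: parent, skip
    visit core (parent io)
      visit auth (parent core)
        auth–core: parent, skip
      core–io: parent, skip
    io–parser: parent, skip
visit cfg (parent –)
visit log (parent –)
No non-parent visited neighbor found — the graph is a forest.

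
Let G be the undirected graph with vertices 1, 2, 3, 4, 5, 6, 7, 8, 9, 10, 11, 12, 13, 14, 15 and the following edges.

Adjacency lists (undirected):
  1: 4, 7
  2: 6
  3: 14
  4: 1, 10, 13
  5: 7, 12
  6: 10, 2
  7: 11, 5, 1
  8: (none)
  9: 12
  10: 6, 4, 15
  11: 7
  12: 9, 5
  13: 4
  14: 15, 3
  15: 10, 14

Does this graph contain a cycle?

DFS, tracking each vertex's parent; an edge to a visited non-parent vertex closes a cycle.
Start from 13:
visit 13 (parent –)
  visit 4 (parent 13)
    visit 1 (parent 4)
      1–4: parent, skip
      visit 7 (parent 1)
        visit 11 (parent 7)
          11–7: parent, skip
        visit 5 (parent 7)
          5–7: parent, skip
          visit 12 (parent 5)
            visit 9 (parent 12)
              9–12: parent, skip
            12–5: parent, skip
        7–1: parent, skip
    visit 10 (parent 4)
      visit 6 (parent 10)
        6–10: parent, skip
        visit 2 (parent 6)
          2–6: parent, skip
      10–4: parent, skip
      visit 15 (parent 10)
        15–10: parent, skip
        visit 14 (parent 15)
          14–15: parent, skip
          visit 3 (parent 14)
            3–14: parent, skip
    4–13: parent, skip
visit 8 (parent –)
No non-parent visited neighbor found — the graph is a forest.

No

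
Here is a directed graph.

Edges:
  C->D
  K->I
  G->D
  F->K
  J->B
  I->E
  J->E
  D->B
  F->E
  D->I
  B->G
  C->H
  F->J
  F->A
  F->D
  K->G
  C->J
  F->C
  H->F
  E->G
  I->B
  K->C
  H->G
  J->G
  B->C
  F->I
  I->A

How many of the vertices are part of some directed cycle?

10

A vertex is on a directed cycle iff it belongs to a strongly connected component of size ≥ 2 (or has a self-loop).
The vertices on cycles are {B, C, D, E, F, G, H, I, J, K} — 10 in total.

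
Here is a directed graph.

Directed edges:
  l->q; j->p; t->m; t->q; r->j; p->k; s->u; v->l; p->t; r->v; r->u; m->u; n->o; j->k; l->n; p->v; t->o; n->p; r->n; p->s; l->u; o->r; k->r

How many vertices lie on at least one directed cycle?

9

A vertex is on a directed cycle iff it belongs to a strongly connected component of size ≥ 2 (or has a self-loop).
The vertices on cycles are {j, k, l, n, o, p, r, t, v} — 9 in total.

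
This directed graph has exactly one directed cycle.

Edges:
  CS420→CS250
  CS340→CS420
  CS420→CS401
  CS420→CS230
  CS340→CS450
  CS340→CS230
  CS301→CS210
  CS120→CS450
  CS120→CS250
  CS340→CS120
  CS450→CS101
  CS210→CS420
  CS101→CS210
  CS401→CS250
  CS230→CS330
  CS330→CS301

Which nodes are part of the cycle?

DFS with gray/black marking from CS420:
CS420 gray
  CS401 gray
    CS250 gray
    CS250 black
  CS401 black
  CS420→CS250: CS250 black — skip
  CS230 gray
    CS330 gray
      CS301 gray
        CS210 gray
          CS210→CS420: CS420 is gray → back edge
Back edge closes the cycle CS420 → CS230 → CS330 → CS301 → CS210 → CS420; its vertices are {CS210, CS230, CS301, CS330, CS420}.

CS210, CS230, CS301, CS330, CS420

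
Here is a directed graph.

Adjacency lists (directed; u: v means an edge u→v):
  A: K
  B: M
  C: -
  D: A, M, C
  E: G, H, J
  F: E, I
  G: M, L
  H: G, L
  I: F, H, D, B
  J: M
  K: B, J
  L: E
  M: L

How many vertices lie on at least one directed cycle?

8

A vertex is on a directed cycle iff it belongs to a strongly connected component of size ≥ 2 (or has a self-loop).
The vertices on cycles are {E, F, G, H, I, J, L, M} — 8 in total.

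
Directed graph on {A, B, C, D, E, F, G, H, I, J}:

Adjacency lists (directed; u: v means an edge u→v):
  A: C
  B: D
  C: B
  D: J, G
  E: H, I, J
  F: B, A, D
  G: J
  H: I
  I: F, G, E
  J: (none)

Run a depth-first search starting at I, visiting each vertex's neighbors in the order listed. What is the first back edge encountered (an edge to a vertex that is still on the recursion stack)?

DFS from I (visiting each vertex's neighbors in the order listed); mark gray on enter, black on exit:
I gray
  F gray
    B gray
      D gray
        J gray
        J black
        G gray
          G→J: J black — skip
        G black
      D black
    B black
    A gray
      C gray
        C→B: B black — skip
      C black
    A black
    F→D: D black — skip
  F black
  I→G: G black — skip
  E gray
    H gray
      H→I: I is gray → back edge
First back edge: H → I.

H->I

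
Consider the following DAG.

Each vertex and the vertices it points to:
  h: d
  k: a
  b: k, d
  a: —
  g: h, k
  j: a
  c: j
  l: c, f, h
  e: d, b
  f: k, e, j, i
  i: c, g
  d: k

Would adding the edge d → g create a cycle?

Yes

Adding d→g creates a cycle iff g can already reach d.
Path from g: g → h → d.
So g → … → d → g is a cycle.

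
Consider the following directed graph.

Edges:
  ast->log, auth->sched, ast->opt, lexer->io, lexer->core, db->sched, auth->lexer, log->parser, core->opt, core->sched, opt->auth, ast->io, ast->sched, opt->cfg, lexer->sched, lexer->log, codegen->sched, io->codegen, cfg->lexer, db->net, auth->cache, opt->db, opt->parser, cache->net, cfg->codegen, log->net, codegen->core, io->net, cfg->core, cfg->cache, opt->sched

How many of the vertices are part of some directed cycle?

7

A vertex is on a directed cycle iff it belongs to a strongly connected component of size ≥ 2 (or has a self-loop).
The vertices on cycles are {io, cfg, opt, auth, core, lexer, codegen} — 7 in total.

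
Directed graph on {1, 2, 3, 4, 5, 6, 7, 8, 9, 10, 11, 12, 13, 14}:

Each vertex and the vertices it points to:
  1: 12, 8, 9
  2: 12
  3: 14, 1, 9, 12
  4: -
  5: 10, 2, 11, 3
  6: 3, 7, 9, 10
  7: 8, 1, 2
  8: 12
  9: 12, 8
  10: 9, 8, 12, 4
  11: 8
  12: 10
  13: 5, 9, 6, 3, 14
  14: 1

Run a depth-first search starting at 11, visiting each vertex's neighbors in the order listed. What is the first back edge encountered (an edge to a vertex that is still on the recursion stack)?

9->12

DFS from 11 (visiting each vertex's neighbors in the order listed); mark gray on enter, black on exit:
11 gray
  8 gray
    12 gray
      10 gray
        9 gray
          9→12: 12 is gray → back edge
First back edge: 9 → 12.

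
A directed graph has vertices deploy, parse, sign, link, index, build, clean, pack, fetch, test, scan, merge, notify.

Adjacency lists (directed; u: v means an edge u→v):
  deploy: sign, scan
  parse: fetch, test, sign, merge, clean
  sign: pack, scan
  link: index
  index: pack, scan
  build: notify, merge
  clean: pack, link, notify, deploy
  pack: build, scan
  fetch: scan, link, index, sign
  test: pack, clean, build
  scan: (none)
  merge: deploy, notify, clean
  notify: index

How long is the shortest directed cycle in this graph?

4

For each vertex v, BFS finds the shortest path from v back to v.
The shortest such closed walk is merge → clean → pack → build → merge, length 4.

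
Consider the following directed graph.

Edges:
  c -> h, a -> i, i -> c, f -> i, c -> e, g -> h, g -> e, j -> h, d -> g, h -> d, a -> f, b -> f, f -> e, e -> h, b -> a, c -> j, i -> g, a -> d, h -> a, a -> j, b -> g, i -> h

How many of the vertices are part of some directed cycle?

9

A vertex is on a directed cycle iff it belongs to a strongly connected component of size ≥ 2 (or has a self-loop).
The vertices on cycles are {a, c, d, e, f, g, h, i, j} — 9 in total.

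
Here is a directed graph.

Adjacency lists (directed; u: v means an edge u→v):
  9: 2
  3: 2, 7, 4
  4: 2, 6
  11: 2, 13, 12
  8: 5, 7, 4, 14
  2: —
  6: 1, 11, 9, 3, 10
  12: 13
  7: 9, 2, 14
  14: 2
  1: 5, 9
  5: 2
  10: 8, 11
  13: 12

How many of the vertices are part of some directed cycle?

7

A vertex is on a directed cycle iff it belongs to a strongly connected component of size ≥ 2 (or has a self-loop).
The vertices on cycles are {3, 4, 6, 8, 10, 12, 13} — 7 in total.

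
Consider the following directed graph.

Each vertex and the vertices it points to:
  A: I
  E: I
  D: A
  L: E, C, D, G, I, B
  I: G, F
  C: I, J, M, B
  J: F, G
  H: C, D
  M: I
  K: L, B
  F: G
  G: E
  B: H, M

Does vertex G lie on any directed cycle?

G is on a cycle iff G can reach itself via ≥1 edge.
G → E → I → G — yes.

Yes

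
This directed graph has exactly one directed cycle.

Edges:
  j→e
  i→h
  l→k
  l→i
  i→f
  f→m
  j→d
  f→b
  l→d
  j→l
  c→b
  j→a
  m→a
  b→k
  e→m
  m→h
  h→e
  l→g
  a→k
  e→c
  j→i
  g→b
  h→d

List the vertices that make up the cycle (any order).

DFS with gray/black marking from e:
e gray
  c gray
    b gray
      k gray
      k black
    b black
  c black
  m gray
    a gray
      a→k: k black — skip
    a black
    h gray
      h→e: e is gray → back edge
Back edge closes the cycle e → m → h → e; its vertices are {e, h, m}.

e, h, m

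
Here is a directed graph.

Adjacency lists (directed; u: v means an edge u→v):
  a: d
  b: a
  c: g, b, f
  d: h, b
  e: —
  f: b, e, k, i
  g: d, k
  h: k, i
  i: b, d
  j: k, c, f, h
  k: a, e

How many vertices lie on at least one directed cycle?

A vertex is on a directed cycle iff it belongs to a strongly connected component of size ≥ 2 (or has a self-loop).
The vertices on cycles are {a, b, d, h, i, k} — 6 in total.

6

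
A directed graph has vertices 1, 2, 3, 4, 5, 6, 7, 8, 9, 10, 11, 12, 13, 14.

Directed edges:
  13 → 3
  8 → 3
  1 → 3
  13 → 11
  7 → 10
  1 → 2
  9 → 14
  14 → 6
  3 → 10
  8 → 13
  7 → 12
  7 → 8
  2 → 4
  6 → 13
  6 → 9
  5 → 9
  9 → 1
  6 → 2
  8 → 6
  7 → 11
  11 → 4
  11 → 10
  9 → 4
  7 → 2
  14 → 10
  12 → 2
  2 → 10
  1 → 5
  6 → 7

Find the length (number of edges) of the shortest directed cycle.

3

For each vertex v, BFS finds the shortest path from v back to v.
The shortest such closed walk is 6 → 9 → 14 → 6, length 3.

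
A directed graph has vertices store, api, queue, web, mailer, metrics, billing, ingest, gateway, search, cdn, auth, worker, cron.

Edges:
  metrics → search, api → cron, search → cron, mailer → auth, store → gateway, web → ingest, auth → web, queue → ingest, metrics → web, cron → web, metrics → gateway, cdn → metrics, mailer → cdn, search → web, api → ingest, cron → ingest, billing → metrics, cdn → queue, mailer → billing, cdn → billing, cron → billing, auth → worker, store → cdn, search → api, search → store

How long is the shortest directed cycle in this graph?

4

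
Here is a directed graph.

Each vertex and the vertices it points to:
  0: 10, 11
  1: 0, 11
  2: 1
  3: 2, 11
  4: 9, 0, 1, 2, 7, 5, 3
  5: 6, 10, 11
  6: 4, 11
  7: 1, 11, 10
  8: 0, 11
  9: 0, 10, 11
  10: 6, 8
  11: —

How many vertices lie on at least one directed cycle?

11

A vertex is on a directed cycle iff it belongs to a strongly connected component of size ≥ 2 (or has a self-loop).
The vertices on cycles are {0, 1, 2, 3, 4, 5, 6, 7, 8, 9, 10} — 11 in total.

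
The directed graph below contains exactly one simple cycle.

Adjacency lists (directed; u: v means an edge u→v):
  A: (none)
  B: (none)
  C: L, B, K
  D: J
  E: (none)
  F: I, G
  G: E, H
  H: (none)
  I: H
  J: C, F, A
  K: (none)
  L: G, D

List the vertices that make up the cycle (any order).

DFS with gray/black marking from J:
J gray
  C gray
    L gray
      G gray
        E gray
        E black
        H gray
        H black
      G black
      D gray
        D→J: J is gray → back edge
Back edge closes the cycle J → C → L → D → J; its vertices are {C, D, J, L}.

C, D, J, L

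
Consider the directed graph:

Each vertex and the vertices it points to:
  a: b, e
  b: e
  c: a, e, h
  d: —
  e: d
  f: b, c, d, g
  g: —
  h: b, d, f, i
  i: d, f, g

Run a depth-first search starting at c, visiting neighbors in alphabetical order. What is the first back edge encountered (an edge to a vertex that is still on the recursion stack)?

f->c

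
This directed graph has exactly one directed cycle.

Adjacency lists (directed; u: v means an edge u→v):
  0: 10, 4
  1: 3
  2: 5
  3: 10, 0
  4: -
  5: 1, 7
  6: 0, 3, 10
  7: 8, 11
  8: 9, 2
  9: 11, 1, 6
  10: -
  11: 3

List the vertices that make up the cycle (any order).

DFS with gray/black marking from 7:
7 gray
  8 gray
    9 gray
      11 gray
        3 gray
          10 gray
          10 black
          0 gray
            0→10: 10 black — skip
            4 gray
            4 black
          0 black
        3 black
      11 black
      1 gray
        1→3: 3 black — skip
      1 black
      6 gray
        6→0: 0 black — skip
        6→3: 3 black — skip
        6→10: 10 black — skip
      6 black
    9 black
    2 gray
      5 gray
        5→1: 1 black — skip
        5→7: 7 is gray → back edge
Back edge closes the cycle 7 → 8 → 2 → 5 → 7; its vertices are {2, 5, 7, 8}.

2, 5, 7, 8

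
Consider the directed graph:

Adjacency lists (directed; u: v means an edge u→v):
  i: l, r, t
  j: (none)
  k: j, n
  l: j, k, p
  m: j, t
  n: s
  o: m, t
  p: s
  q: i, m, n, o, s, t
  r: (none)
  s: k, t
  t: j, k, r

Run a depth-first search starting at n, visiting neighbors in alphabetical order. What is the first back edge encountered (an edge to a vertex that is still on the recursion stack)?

DFS from n (visiting neighbors in alphabetical order); mark gray on enter, black on exit:
n gray
  s gray
    k gray
      j gray
      j black
      k→n: n is gray → back edge
First back edge: k → n.

k->n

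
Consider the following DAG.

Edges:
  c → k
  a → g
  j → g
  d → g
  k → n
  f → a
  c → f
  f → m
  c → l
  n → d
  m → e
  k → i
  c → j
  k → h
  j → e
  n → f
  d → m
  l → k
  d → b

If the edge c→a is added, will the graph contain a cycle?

No

Adding c→a creates a cycle iff a can already reach c.
Explore from a: no path reaches c. The graph stays acyclic.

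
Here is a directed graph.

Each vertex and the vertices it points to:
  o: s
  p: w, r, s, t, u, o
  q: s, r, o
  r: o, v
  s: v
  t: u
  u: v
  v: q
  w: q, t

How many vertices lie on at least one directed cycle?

A vertex is on a directed cycle iff it belongs to a strongly connected component of size ≥ 2 (or has a self-loop).
The vertices on cycles are {o, q, r, s, v} — 5 in total.

5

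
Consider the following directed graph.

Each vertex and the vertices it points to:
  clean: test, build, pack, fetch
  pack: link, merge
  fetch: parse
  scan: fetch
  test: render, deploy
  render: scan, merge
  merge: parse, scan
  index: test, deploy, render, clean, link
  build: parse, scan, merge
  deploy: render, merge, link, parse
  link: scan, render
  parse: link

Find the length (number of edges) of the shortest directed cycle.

For each vertex v, BFS finds the shortest path from v back to v.
The shortest such closed walk is fetch → parse → link → scan → fetch, length 4.

4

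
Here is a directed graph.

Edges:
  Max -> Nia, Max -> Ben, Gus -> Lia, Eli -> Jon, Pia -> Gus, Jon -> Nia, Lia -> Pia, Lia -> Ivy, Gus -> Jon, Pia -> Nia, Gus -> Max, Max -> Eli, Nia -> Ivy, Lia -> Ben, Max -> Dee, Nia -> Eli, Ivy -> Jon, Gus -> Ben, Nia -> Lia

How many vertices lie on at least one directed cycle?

8

A vertex is on a directed cycle iff it belongs to a strongly connected component of size ≥ 2 (or has a self-loop).
The vertices on cycles are {Eli, Gus, Ivy, Jon, Lia, Max, Nia, Pia} — 8 in total.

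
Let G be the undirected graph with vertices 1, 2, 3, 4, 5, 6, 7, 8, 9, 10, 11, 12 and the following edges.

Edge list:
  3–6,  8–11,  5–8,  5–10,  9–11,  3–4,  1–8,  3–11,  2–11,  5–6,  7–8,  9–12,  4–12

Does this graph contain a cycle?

DFS, tracking each vertex's parent; an edge to a visited non-parent vertex closes a cycle.
Start from 8:
visit 8 (parent –)
  visit 7 (parent 8)
    7–8: parent, skip
  visit 1 (parent 8)
    1–8: parent, skip
  visit 5 (parent 8)
    visit 6 (parent 5)
      6–5: parent, skip
      visit 3 (parent 6)
        visit 4 (parent 3)
          4–3: parent, skip
          visit 12 (parent 4)
            12–4: parent, skip
            visit 9 (parent 12)
              9–12: parent, skip
              visit 11 (parent 9)
                11–8: 8 visited and ≠ parent → cycle
Cycle: 8 – 5 – 6 – 3 – 4 – 12 – 9 – 11 – 8.

Yes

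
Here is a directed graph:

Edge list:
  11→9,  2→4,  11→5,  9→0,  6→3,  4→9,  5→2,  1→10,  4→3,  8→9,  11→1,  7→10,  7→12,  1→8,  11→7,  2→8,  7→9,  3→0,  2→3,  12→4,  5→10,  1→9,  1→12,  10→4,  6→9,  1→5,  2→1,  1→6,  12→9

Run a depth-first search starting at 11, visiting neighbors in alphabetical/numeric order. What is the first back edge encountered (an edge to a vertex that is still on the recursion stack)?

2->1

DFS from 11 (visiting neighbors in alphabetical/numeric order); mark gray on enter, black on exit:
11 gray
  1 gray
    5 gray
      2 gray
        2→1: 1 is gray → back edge
First back edge: 2 → 1.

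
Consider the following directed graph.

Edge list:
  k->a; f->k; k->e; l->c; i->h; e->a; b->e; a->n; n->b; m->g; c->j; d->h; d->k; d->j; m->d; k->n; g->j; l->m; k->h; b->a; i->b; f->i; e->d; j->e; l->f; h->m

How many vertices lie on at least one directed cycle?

A vertex is on a directed cycle iff it belongs to a strongly connected component of size ≥ 2 (or has a self-loop).
The vertices on cycles are {a, b, d, e, g, h, j, k, m, n} — 10 in total.

10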